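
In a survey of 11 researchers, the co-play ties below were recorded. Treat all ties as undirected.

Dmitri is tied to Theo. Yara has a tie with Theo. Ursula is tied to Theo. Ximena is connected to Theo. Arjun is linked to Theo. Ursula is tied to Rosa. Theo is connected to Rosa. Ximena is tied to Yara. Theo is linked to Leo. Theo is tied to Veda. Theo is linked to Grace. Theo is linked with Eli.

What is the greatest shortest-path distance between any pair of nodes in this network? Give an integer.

2

Eccentricity of each node (its greatest distance to any other): Arjun:2, Dmitri:2, Eli:2, Grace:2, Leo:2, Rosa:2, Theo:1, Ursula:2, Veda:2, Ximena:2, Yara:2.
The maximum eccentricity is 2, realized for instance by the pair Dmitri–Ursula via Dmitri – Theo – Ursula. So the diameter is 2.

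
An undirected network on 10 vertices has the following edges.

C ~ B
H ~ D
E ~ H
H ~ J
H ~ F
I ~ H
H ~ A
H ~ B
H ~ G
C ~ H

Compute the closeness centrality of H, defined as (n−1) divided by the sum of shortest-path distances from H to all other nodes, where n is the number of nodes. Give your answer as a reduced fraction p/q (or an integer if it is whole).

1

Distances from H: A:1, B:1, C:1, D:1, E:1, F:1, G:1, I:1, J:1. Sum = 9.
n = 10, so closeness = 9/9 = 1.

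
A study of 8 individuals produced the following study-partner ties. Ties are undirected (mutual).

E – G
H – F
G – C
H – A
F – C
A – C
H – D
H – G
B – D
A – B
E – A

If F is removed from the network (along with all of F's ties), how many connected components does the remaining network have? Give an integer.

1

F's neighbors (C and H) remain reachable from one another through other ties, so the rest of the network stays in one piece.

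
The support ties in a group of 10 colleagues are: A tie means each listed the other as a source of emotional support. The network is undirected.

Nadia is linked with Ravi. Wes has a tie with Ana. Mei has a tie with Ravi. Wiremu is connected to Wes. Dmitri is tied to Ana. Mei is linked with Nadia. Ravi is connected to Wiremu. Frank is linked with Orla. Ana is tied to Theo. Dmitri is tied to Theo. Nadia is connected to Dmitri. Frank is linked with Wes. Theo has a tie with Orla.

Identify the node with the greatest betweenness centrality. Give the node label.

Wes

Unnormalized betweenness of each node: Ana:29/6, Dmitri:55/6, Frank:5/2, Mei:0, Nadia:15/2, Orla:11/6, Ravi:16/3, Theo:16/3, Wes:29/3, Wiremu:35/6.
Wes has the largest value, 29/3, making it the main broker — the node through which the most shortest paths run.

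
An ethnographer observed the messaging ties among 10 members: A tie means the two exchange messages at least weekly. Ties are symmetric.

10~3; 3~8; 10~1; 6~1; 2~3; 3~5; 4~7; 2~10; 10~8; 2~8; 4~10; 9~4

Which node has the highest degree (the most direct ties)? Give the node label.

Degrees — 1:2, 2:3, 3:4, 4:3, 5:1, 6:1, 7:1, 8:3, 9:1, 10:5.
The maximum is 5, attained only by 10.

10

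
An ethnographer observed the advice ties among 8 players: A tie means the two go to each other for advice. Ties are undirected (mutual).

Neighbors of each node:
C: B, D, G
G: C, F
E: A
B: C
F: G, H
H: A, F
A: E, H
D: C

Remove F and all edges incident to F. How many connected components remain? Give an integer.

Without F, the remaining ties split the others into: {B, C, D, G}; {A, E, H}.
That's 2 separate components.

2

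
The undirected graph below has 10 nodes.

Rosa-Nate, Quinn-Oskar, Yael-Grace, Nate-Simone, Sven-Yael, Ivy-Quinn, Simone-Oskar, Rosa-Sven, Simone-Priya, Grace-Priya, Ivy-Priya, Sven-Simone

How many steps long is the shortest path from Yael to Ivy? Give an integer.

One shortest route is Yael – Grace – Priya – Ivy, which uses 3 edges, and at distance 2 from Yael we only reach {Priya, Rosa, Simone}, which does not include Ivy. So d(Yael,Ivy) = 3.

3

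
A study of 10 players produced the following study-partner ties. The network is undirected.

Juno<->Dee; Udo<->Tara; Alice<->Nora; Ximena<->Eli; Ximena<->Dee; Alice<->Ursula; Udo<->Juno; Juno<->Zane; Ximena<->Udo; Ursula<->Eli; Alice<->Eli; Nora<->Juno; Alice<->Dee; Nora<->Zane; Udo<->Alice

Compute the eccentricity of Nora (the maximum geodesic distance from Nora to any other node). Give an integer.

3

Distances from Nora: Alice:1, Dee:2, Eli:2, Juno:1, Tara:3, Udo:2, Ursula:2, Ximena:3, Zane:1.
The largest is 3 (to Ximena and Tara), so the eccentricity of Nora is 3.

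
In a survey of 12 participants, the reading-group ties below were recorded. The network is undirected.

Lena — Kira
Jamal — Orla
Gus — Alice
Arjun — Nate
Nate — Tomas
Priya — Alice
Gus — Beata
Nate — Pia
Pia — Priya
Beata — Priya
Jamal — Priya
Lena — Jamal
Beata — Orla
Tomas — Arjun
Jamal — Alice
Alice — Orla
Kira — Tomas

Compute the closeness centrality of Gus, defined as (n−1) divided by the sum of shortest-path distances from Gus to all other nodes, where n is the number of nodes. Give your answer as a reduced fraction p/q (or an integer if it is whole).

Distances from Gus: Alice:1, Arjun:5, Beata:1, Jamal:2, Kira:4, Lena:3, Nate:4, Orla:2, Pia:3, Priya:2, Tomas:5. Sum = 32.
n = 12, so closeness = 11/32.

11/32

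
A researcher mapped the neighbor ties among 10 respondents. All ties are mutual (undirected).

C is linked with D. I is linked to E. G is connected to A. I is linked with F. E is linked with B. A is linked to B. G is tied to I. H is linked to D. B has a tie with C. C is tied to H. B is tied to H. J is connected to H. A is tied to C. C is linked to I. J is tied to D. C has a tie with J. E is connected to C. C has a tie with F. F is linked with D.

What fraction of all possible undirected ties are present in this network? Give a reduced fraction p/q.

19/45

There are 19 edges and 10 nodes, so the maximum possible is C(10,2) = 45.
Density = 19/45.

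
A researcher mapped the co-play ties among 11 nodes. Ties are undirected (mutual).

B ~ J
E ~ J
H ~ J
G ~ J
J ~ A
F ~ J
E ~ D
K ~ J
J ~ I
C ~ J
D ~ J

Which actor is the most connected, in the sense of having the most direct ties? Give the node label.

J

Degrees — A:1, B:1, C:1, D:2, E:2, F:1, G:1, H:1, I:1, J:10, K:1.
The maximum is 10, attained only by J.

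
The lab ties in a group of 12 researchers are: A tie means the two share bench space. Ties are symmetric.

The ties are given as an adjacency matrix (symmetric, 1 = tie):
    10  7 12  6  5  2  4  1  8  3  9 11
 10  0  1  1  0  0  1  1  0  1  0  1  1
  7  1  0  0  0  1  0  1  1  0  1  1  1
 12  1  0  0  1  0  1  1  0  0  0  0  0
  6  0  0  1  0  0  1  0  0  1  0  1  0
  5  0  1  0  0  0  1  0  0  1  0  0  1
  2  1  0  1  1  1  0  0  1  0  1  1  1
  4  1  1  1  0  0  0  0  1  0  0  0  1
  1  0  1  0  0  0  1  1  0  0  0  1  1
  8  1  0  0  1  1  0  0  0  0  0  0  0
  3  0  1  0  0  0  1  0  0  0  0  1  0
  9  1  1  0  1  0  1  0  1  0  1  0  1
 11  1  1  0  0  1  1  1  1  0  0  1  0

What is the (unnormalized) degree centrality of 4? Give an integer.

4 is directly tied to 1, 7, 10, 11, and 12. That is 5 neighbors, so the degree of 4 is 5.

5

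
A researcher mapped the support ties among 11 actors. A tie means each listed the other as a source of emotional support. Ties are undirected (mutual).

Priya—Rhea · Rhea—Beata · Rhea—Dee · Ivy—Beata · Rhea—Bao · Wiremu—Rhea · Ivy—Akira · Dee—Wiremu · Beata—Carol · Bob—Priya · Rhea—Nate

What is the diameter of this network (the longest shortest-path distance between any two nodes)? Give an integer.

Eccentricity of each node (its greatest distance to any other): Akira:5, Bao:4, Beata:3, Bob:5, Carol:4, Dee:4, Ivy:4, Nate:4, Priya:4, Rhea:3, Wiremu:4.
The maximum eccentricity is 5, realized for instance by the pair Akira–Bob via Akira – Ivy – Beata – Rhea – Priya – Bob. So the diameter is 5.

5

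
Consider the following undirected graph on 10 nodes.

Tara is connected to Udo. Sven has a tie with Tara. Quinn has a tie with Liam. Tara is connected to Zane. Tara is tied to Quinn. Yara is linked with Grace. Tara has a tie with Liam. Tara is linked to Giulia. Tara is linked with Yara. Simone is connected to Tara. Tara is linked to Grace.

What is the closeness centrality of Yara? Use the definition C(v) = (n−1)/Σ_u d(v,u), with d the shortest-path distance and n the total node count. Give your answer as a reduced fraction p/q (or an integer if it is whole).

Distances from Yara: Giulia:2, Grace:1, Liam:2, Quinn:2, Simone:2, Sven:2, Tara:1, Udo:2, Zane:2. Sum = 16.
n = 10, so closeness = 9/16.

9/16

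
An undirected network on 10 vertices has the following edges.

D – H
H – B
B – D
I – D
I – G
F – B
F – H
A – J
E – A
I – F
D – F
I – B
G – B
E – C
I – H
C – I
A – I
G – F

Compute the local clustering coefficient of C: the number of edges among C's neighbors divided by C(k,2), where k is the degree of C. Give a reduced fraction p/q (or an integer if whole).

0

C's neighbors: E and I (k = 2).
Possible neighbor pairs: C(2,2) = 1. Edges among them: none → e = 0.
Clustering(C) = 0/1.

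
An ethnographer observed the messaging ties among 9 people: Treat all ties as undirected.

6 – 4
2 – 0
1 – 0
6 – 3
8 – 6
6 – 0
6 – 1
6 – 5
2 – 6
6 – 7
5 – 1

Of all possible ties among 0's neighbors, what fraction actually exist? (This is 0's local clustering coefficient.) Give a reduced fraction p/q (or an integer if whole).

0's neighbors: 1, 2, and 6 (k = 3).
Possible neighbor pairs: C(3,2) = 3. Edges among them: 1–6, 2–6 → e = 2.
Clustering(0) = 2/3.

2/3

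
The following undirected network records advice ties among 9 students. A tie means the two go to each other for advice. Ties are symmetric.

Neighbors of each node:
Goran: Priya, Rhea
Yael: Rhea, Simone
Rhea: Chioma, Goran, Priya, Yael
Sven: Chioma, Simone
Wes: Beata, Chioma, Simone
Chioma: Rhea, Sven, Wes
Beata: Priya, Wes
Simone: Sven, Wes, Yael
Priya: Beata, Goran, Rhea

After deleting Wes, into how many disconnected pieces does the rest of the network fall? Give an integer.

Wes's neighbors (Beata, Chioma, and Simone) remain reachable from one another through other ties, so the rest of the network stays in one piece.

1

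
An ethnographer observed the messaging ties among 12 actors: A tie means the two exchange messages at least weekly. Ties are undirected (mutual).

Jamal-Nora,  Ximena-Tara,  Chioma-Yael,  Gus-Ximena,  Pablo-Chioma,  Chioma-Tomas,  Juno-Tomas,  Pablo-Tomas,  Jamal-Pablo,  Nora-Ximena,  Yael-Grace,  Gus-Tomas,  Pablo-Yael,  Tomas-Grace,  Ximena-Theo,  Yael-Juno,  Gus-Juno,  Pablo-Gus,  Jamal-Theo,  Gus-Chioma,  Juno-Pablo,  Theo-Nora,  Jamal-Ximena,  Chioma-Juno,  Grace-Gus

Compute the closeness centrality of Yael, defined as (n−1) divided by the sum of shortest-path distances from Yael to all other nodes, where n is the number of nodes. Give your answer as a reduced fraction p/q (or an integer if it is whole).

11/23

Distances from Yael: Chioma:1, Grace:1, Gus:2, Jamal:2, Juno:1, Nora:3, Pablo:1, Tara:4, Theo:3, Tomas:2, Ximena:3. Sum = 23.
n = 12, so closeness = 11/23.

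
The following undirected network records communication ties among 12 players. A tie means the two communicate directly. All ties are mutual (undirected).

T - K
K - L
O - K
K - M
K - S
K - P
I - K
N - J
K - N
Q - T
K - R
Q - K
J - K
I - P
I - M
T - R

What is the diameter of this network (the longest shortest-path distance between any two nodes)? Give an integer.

2

Eccentricity of each node (its greatest distance to any other): I:2, J:2, K:1, L:2, M:2, N:2, O:2, P:2, Q:2, R:2, S:2, T:2.
The maximum eccentricity is 2, realized for instance by the pair I–R via I – K – R. So the diameter is 2.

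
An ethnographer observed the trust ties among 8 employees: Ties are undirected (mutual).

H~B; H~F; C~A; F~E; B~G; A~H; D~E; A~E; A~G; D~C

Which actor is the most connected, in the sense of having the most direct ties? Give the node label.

Degrees — A:4, B:2, C:2, D:2, E:3, F:2, G:2, H:3.
The maximum is 4, attained only by A.

A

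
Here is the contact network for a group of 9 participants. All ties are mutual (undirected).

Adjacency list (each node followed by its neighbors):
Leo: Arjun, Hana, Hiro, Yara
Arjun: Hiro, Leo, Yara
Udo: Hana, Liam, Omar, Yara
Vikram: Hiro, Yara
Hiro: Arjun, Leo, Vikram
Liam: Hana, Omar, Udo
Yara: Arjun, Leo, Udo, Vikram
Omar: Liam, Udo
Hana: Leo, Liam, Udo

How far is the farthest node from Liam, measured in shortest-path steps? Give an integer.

Distances from Liam: Arjun:3, Hana:1, Hiro:3, Leo:2, Omar:1, Udo:1, Vikram:3, Yara:2.
The largest is 3 (to Arjun, Vikram, and Hiro), so the eccentricity of Liam is 3.

3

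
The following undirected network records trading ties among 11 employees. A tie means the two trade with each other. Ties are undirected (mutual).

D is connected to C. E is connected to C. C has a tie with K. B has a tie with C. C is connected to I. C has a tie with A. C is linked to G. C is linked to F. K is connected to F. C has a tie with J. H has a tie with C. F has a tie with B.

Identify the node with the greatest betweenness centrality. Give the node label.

C

Unnormalized betweenness of each node: A:0, B:0, C:85/2, D:0, E:0, F:1/2, G:0, H:0, I:0, J:0, K:0.
C has the largest value, 85/2, making it the main broker — the node through which the most shortest paths run.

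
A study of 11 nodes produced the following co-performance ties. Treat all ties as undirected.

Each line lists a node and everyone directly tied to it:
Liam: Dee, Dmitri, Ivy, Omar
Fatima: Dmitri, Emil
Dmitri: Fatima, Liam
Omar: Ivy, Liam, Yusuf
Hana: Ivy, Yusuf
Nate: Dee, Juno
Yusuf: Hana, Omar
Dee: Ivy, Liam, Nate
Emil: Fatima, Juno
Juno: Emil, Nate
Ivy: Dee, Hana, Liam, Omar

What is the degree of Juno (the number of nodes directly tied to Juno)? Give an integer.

2

Juno is directly tied to Emil and Nate. That is 2 neighbors, so the degree of Juno is 2.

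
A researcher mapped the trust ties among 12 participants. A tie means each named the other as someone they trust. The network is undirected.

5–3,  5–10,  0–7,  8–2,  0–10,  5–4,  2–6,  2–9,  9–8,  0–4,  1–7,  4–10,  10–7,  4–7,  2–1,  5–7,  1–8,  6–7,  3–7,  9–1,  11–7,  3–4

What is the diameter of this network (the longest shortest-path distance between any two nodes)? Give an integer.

3

Eccentricity of each node (its greatest distance to any other): 0:3, 1:2, 2:3, 3:3, 4:3, 5:3, 6:2, 7:2, 8:3, 9:3, 10:3, 11:3.
The maximum eccentricity is 3, realized for instance by the pair 2–0 via 2 – 6 – 7 – 0. So the diameter is 3.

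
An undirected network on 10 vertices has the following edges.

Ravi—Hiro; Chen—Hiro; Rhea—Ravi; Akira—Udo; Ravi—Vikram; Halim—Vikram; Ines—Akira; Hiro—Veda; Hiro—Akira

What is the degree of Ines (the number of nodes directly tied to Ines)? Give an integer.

1

Ines is directly tied to Akira. That is 1 neighbor, so the degree of Ines is 1.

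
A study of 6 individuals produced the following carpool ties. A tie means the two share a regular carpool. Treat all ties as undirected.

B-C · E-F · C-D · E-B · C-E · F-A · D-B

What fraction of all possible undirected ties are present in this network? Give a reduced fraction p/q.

7/15

There are 7 edges and 6 nodes, so the maximum possible is C(6,2) = 15.
Density = 7/15.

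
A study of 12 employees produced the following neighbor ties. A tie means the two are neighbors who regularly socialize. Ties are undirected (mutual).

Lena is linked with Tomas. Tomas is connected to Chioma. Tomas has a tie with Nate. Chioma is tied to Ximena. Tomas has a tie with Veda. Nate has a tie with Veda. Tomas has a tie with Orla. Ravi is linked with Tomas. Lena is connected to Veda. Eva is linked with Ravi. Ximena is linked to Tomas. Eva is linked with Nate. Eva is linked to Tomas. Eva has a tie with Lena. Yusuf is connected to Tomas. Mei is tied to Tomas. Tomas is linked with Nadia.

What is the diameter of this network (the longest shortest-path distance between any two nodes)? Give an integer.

Eccentricity of each node (its greatest distance to any other): Chioma:2, Eva:2, Lena:2, Mei:2, Nadia:2, Nate:2, Orla:2, Ravi:2, Tomas:1, Veda:2, Ximena:2, Yusuf:2.
The maximum eccentricity is 2, realized for instance by the pair Eva–Chioma via Eva – Tomas – Chioma. So the diameter is 2.

2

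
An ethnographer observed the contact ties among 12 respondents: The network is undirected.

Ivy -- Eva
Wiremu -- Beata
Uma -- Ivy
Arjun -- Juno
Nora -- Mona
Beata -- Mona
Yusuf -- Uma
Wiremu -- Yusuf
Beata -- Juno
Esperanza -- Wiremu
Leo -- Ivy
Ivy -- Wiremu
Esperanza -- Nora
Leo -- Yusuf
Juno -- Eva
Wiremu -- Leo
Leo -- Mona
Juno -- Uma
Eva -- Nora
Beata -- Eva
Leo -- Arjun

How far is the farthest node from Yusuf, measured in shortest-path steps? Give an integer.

Distances from Yusuf: Arjun:2, Beata:2, Esperanza:2, Eva:3, Ivy:2, Juno:2, Leo:1, Mona:2, Nora:3, Uma:1, Wiremu:1.
The largest is 3 (to Nora and Eva), so the eccentricity of Yusuf is 3.

3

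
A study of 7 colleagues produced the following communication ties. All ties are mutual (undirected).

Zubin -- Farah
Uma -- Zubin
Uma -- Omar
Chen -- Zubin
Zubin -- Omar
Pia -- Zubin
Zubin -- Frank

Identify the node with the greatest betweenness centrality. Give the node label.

Zubin

Unnormalized betweenness of each node: Chen:0, Farah:0, Frank:0, Omar:0, Pia:0, Uma:0, Zubin:14.
Zubin has the largest value, 14, making it the main broker — the node through which the most shortest paths run.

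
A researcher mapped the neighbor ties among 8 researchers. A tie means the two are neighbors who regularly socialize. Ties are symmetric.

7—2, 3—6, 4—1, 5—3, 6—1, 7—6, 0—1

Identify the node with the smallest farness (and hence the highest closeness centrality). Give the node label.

Farness (sum of distances to all others) for each node — 0:19, 1:13, 2:21, 3:15, 4:19, 5:21, 6:11, 7:15.
The smallest farness is 11, for 6, so 6 has the highest closeness.

6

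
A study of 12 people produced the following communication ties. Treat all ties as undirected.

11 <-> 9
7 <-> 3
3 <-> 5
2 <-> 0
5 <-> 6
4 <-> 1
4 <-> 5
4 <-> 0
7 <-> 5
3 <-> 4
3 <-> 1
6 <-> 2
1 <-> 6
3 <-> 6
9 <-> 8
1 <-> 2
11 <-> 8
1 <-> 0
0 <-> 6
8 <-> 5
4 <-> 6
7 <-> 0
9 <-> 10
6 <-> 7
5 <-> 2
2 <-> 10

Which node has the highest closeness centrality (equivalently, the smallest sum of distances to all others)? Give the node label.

Farness (sum of distances to all others) for each node — 0:21, 1:21, 2:18, 3:20, 4:20, 5:16, 6:17, 7:21, 8:21, 9:25, 10:23, 11:29.
The smallest farness is 16, for 5, so 5 has the highest closeness.

5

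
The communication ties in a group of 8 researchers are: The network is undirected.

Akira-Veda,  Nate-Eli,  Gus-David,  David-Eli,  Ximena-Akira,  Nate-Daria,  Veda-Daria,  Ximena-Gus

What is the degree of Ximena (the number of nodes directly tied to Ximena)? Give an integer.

2

Ximena is directly tied to Akira and Gus. That is 2 neighbors, so the degree of Ximena is 2.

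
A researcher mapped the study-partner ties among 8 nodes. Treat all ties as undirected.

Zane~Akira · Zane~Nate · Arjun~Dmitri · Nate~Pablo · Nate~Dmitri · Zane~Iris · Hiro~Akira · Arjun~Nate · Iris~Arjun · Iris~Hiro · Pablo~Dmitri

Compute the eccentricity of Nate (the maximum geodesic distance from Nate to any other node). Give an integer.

Distances from Nate: Akira:2, Arjun:1, Dmitri:1, Hiro:3, Iris:2, Pablo:1, Zane:1.
The largest is 3 (to Hiro), so the eccentricity of Nate is 3.

3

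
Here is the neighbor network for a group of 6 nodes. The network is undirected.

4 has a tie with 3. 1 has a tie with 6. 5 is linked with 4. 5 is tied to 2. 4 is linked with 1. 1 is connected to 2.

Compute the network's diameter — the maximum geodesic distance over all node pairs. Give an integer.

Eccentricity of each node (its greatest distance to any other): 1:2, 2:3, 3:3, 4:2, 5:3, 6:3.
The maximum eccentricity is 3, realized for instance by the pair 3–2 via 3 – 4 – 5 – 2. So the diameter is 3.

3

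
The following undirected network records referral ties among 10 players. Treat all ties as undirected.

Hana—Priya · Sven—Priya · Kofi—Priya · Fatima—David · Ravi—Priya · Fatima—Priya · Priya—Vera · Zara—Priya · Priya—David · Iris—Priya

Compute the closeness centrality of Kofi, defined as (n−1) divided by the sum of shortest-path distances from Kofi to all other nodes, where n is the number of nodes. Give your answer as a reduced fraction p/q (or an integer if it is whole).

9/17

Distances from Kofi: David:2, Fatima:2, Hana:2, Iris:2, Priya:1, Ravi:2, Sven:2, Vera:2, Zara:2. Sum = 17.
n = 10, so closeness = 9/17.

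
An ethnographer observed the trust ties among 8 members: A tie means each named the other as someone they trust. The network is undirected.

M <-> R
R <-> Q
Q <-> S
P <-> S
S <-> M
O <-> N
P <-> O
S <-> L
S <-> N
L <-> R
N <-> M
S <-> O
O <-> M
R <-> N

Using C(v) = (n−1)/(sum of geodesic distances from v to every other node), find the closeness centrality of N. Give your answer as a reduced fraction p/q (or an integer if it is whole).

Distances from N: L:2, M:1, O:1, P:2, Q:2, R:1, S:1. Sum = 10.
n = 8, so closeness = 7/10.

7/10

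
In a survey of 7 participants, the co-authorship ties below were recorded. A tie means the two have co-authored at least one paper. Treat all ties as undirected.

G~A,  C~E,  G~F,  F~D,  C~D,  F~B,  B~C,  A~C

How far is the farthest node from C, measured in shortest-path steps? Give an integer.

2

Distances from C: A:1, B:1, D:1, E:1, F:2, G:2.
The largest is 2 (to F and G), so the eccentricity of C is 2.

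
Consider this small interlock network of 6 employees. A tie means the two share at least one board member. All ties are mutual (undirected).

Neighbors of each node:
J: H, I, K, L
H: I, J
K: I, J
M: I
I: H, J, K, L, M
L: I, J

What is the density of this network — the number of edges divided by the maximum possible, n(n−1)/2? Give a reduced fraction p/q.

There are 8 edges and 6 nodes, so the maximum possible is C(6,2) = 15.
Density = 8/15.

8/15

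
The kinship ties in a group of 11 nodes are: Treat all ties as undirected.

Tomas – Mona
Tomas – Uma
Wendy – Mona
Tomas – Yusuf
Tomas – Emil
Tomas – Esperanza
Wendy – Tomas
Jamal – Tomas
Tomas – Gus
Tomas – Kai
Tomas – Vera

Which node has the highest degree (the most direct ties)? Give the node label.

Tomas

Degrees — Emil:1, Esperanza:1, Gus:1, Jamal:1, Kai:1, Mona:2, Tomas:10, Uma:1, Vera:1, Wendy:2, Yusuf:1.
The maximum is 10, attained only by Tomas.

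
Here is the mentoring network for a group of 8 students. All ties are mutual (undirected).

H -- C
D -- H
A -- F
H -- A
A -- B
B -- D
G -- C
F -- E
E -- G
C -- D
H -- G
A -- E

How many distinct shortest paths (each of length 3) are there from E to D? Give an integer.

The shortest distance is 3. The length-3 paths are: E–A–B–D; E–A–H–D; E–G–H–D; E–G–C–D.
That gives 4 distinct shortest paths.

4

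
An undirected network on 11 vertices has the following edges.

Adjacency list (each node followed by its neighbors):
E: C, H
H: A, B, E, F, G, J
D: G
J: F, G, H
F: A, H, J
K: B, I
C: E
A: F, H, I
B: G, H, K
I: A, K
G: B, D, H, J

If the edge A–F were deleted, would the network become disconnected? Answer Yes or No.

Even without that edge, A still reaches F via A – H – F, so the network stays connected. Not a bridge.

No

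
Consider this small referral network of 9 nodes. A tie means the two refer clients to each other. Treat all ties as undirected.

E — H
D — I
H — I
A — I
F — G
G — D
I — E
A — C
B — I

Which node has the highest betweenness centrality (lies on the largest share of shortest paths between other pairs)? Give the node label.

Unnormalized betweenness of each node: A:7, B:0, C:0, D:12, E:0, F:0, G:7, H:0, I:23.
I has the largest value, 23, making it the main broker — the node through which the most shortest paths run.

I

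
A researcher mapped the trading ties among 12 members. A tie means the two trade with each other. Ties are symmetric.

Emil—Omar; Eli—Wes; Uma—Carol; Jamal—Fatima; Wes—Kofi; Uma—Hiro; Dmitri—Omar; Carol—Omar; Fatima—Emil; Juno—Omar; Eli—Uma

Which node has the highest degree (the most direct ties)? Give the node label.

Omar

Degrees — Carol:2, Dmitri:1, Eli:2, Emil:2, Fatima:2, Hiro:1, Jamal:1, Juno:1, Kofi:1, Omar:4, Uma:3, Wes:2.
The maximum is 4, attained only by Omar.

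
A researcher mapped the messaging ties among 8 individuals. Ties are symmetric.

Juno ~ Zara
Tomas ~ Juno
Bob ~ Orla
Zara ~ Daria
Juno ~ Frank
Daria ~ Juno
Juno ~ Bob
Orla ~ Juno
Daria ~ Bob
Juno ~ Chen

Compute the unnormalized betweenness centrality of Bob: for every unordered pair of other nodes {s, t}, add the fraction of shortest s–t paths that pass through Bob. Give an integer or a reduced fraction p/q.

1/2

Pairs whose geodesics pass through Bob — Daria–Orla: 1/2.
All other pairs contribute 0.
Summing the contributions gives betweenness(Bob) = 1/2.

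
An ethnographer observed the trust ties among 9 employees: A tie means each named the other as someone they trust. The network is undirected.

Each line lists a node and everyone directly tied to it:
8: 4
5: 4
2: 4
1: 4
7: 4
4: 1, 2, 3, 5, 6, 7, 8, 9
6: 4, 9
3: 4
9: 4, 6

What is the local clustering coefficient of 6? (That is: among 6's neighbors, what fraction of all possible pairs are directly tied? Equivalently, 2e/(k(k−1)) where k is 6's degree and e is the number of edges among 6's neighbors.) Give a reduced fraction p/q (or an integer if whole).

6's neighbors: 4 and 9 (k = 2).
Possible neighbor pairs: C(2,2) = 1. Edges among them: 4–9 → e = 1.
Clustering(6) = 1/1.

1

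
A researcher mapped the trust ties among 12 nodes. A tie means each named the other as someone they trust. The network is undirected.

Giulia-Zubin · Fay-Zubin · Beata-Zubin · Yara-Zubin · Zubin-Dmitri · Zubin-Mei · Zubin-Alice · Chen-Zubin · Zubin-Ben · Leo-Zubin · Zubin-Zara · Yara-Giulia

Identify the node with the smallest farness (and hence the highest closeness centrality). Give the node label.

Farness (sum of distances to all others) for each node — Alice:21, Beata:21, Ben:21, Chen:21, Dmitri:21, Fay:21, Giulia:20, Leo:21, Mei:21, Yara:20, Zara:21, Zubin:11.
The smallest farness is 11, for Zubin, so Zubin has the highest closeness.

Zubin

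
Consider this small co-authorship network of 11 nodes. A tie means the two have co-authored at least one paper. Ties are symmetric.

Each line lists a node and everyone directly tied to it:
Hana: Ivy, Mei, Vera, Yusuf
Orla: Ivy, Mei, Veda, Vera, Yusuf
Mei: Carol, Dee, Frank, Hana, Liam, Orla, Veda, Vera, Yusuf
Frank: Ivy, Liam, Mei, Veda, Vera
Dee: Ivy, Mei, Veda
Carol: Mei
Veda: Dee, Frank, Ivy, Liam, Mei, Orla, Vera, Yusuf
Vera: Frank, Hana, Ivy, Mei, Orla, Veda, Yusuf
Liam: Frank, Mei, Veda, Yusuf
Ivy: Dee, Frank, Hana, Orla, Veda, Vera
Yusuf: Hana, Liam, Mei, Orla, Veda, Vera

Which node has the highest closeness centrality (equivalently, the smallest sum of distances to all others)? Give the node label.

Farness (sum of distances to all others) for each node — Carol:20, Dee:17, Frank:15, Hana:16, Ivy:15, Liam:16, Mei:11, Orla:15, Veda:12, Vera:13, Yusuf:14.
The smallest farness is 11, for Mei, so Mei has the highest closeness.

Mei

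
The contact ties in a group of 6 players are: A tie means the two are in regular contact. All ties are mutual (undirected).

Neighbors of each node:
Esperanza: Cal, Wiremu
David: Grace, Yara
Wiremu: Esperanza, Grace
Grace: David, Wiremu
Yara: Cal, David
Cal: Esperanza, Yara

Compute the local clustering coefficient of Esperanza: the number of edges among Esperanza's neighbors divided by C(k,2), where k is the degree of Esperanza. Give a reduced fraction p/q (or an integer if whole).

Esperanza's neighbors: Cal and Wiremu (k = 2).
Possible neighbor pairs: C(2,2) = 1. Edges among them: none → e = 0.
Clustering(Esperanza) = 0/1.

0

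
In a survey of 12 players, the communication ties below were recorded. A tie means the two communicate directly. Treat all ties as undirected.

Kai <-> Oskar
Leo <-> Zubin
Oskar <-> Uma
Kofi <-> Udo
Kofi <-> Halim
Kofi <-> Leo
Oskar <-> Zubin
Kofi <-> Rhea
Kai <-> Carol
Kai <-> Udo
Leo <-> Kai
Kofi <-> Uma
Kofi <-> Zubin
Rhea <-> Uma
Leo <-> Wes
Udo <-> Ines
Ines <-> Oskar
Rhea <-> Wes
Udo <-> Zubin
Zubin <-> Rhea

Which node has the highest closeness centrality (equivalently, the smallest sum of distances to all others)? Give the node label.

Farness (sum of distances to all others) for each node — Carol:30, Halim:27, Ines:26, Kai:20, Kofi:17, Leo:19, Oskar:20, Rhea:22, Udo:19, Uma:20, Wes:26, Zubin:18.
The smallest farness is 17, for Kofi, so Kofi has the highest closeness.

Kofi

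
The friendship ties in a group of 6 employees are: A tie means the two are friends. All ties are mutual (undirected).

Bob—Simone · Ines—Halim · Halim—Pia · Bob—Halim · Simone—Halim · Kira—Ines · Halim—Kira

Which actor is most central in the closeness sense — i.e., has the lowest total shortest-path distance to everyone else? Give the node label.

Farness (sum of distances to all others) for each node — Bob:8, Halim:5, Ines:8, Kira:8, Pia:9, Simone:8.
The smallest farness is 5, for Halim, so Halim has the highest closeness.

Halim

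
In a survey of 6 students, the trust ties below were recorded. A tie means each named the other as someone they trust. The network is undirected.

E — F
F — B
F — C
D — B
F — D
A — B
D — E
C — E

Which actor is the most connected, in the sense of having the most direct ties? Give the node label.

F

Degrees — A:1, B:3, C:2, D:3, E:3, F:4.
The maximum is 4, attained only by F.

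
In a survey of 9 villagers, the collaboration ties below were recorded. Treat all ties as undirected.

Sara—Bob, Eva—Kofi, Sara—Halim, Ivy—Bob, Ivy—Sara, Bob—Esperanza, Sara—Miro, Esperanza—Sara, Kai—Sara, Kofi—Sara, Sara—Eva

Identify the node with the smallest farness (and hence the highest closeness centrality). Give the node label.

Sara

Farness (sum of distances to all others) for each node — Bob:13, Esperanza:14, Eva:14, Halim:15, Ivy:14, Kai:15, Kofi:14, Miro:15, Sara:8.
The smallest farness is 8, for Sara, so Sara has the highest closeness.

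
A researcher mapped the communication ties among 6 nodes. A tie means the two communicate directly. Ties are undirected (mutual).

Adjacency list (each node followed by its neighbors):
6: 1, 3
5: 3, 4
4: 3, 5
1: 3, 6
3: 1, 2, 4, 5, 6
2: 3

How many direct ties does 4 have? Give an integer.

4 is directly tied to 3 and 5. That is 2 neighbors, so the degree of 4 is 2.

2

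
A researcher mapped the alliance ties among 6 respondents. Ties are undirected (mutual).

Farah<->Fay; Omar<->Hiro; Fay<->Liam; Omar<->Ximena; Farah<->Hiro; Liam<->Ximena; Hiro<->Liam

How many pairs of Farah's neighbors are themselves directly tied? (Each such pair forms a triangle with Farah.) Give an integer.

0

Farah's neighbors are Fay and Hiro, but none of them are tied to each other, so no triangle contains Farah.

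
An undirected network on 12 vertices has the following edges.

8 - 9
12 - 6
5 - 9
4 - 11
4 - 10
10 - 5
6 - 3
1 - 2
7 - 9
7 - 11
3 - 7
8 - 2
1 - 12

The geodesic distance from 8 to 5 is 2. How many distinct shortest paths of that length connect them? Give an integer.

1

The shortest distance is 2, and the only length-2 path is 8–9–5. So there is exactly 1 shortest path.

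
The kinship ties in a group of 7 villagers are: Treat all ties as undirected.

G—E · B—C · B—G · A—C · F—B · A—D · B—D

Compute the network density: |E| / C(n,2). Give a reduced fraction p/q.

There are 7 edges and 7 nodes, so the maximum possible is C(7,2) = 21.
Density = 7/21 = 1/3.

1/3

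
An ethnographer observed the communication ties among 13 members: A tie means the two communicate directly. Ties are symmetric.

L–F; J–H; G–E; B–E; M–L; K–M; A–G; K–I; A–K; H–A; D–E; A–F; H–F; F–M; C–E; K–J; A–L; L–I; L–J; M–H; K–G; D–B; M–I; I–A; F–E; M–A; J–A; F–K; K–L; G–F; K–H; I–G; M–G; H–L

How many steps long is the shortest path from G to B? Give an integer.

2

One shortest route is G – E – B, which uses 2 edges, and G and B are not directly tied, so nothing shorter exists. So d(G,B) = 2.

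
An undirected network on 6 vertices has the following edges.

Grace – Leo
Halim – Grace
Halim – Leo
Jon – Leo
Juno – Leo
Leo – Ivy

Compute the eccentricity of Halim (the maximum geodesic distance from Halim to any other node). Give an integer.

2

Distances from Halim: Grace:1, Ivy:2, Jon:2, Juno:2, Leo:1.
The largest is 2 (to Juno, Jon, and Ivy), so the eccentricity of Halim is 2.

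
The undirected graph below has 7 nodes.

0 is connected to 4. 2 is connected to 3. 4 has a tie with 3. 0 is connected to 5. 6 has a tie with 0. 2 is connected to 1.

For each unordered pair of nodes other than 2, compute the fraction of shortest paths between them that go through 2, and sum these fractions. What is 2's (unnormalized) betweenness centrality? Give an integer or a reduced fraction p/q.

Pairs whose geodesics pass through 2 — 1–3: 1; 1–0: 1; 1–4: 1; 1–6: 1; 1–5: 1.
All other pairs contribute 0.
Summing the contributions gives betweenness(2) = 5.

5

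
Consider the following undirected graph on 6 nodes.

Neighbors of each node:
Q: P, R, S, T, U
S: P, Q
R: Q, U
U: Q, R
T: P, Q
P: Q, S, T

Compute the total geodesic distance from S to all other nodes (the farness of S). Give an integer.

8

Distances from S: P:1, Q:1, R:2, T:2, U:2.
Sum = 1 + 1 + 2 + 2 + 2 = 8.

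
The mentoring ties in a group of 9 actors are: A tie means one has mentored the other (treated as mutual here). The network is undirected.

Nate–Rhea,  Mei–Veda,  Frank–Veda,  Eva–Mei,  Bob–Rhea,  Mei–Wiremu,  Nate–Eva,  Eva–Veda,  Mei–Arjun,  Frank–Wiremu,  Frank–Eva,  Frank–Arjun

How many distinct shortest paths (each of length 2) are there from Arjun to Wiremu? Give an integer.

The shortest distance is 2. The length-2 paths are: Arjun–Frank–Wiremu; Arjun–Mei–Wiremu.
That gives 2 distinct shortest paths.

2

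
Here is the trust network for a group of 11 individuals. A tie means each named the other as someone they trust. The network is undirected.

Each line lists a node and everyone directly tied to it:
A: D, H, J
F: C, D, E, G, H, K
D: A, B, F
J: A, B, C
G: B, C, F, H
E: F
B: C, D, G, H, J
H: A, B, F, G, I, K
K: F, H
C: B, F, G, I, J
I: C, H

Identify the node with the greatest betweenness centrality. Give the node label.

F

Unnormalized betweenness of each node: A:28/15, B:229/60, C:101/15, D:11/6, E:0, F:829/60, G:3/4, H:53/5, I:1/4, J:4/3, K:0.
F has the largest value, 829/60, making it the main broker — the node through which the most shortest paths run.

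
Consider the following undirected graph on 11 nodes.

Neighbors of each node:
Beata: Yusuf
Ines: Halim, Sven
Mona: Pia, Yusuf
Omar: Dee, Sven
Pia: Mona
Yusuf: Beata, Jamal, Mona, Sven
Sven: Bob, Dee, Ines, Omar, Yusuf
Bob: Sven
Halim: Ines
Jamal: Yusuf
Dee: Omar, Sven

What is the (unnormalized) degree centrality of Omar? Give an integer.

Omar is directly tied to Dee and Sven. That is 2 neighbors, so the degree of Omar is 2.

2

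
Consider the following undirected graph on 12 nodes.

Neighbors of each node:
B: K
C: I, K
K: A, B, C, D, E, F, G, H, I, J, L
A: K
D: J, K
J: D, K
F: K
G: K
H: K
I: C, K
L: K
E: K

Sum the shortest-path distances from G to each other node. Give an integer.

Distances from G: A:2, B:2, C:2, D:2, E:2, F:2, H:2, I:2, J:2, K:1, L:2.
Sum = 2 + 2 + 2 + 2 + 2 + 2 + 2 + 2 + 2 + 1 + 2 = 21.

21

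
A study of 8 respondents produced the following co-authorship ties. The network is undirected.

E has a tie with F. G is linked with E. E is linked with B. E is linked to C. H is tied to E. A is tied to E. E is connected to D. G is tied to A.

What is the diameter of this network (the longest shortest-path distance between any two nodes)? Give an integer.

2

Eccentricity of each node (its greatest distance to any other): A:2, B:2, C:2, D:2, E:1, F:2, G:2, H:2.
The maximum eccentricity is 2, realized for instance by the pair B–G via B – E – G. So the diameter is 2.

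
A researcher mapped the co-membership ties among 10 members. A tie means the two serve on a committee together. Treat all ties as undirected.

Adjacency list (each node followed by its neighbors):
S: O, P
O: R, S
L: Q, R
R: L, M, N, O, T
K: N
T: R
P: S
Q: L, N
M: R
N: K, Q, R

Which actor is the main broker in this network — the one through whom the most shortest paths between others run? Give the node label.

R

Unnormalized betweenness of each node: K:0, L:3, M:0, N:11, O:14, P:0, Q:1, R:28, S:8, T:0.
R has the largest value, 28, making it the main broker — the node through which the most shortest paths run.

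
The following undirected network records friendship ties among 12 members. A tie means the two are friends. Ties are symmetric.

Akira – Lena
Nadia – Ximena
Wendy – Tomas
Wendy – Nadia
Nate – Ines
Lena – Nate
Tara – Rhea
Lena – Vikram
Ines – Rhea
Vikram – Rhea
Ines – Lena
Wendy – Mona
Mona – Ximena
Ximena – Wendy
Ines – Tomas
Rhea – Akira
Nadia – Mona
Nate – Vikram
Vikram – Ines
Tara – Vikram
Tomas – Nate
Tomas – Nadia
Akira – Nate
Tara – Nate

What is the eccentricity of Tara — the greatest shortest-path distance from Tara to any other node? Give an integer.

Distances from Tara: Akira:2, Ines:2, Lena:2, Mona:4, Nadia:3, Nate:1, Rhea:1, Tomas:2, Vikram:1, Wendy:3, Ximena:4.
The largest is 4 (to Mona and Ximena), so the eccentricity of Tara is 4.

4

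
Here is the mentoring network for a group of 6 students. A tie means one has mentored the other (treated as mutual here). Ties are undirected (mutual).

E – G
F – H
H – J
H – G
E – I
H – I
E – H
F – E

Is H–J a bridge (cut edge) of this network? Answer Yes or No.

Yes

Without the H–J edge there is no alternate route between H and J, so the network disconnects. It is a bridge.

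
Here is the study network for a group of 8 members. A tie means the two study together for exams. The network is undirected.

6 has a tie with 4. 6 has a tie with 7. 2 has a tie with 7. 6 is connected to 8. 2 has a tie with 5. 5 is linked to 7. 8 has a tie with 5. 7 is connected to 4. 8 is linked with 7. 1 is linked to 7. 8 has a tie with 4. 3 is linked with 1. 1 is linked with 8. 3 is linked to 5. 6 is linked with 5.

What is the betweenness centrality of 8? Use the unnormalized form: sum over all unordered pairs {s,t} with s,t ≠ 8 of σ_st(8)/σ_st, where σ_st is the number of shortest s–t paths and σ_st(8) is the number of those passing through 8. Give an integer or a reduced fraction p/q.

Pairs whose geodesics pass through 8 — 4–5: 1/3; 4–3: 2/5; 4–1: 1/2; 5–1: 1/3; 6–1: 1/2.
All other pairs contribute 0.
Summing the contributions gives betweenness(8) = 31/15.

31/15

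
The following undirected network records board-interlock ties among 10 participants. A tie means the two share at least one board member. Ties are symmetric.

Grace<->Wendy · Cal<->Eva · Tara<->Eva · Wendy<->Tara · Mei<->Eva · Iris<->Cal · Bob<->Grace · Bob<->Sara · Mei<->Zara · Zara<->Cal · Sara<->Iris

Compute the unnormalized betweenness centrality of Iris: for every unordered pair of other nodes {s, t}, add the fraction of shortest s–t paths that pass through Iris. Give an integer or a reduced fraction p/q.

17/2

Pairs whose geodesics pass through Iris — Sara–Tara: 1/2; Sara–Eva: 1; Sara–Mei: 2/2; Sara–Zara: 1; Sara–Cal: 1; Bob–Eva: 1/2; Bob–Mei: 2/3; Bob–Zara: 1; Bob–Cal: 1; Grace–Zara: 1/3; Grace–Cal: 1/2.
All other pairs contribute 0.
Summing the contributions gives betweenness(Iris) = 17/2.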